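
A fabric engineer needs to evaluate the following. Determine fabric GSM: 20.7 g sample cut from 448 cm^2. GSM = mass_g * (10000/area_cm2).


Formula: GSM = mass_g / area_m2
Step 1: Convert area: 448 cm^2 = 448 / 10000 = 0.0448 m^2
Step 2: GSM = 20.7 g / 0.0448 m^2 = 462.1 g/m^2

462.1 g/m^2


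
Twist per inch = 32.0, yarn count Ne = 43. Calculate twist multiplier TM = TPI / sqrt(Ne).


Formula: TM = TPI / sqrt(Ne)
Step 1: sqrt(Ne) = sqrt(43) = 6.5574
Step 2: TM = 32.0 / 6.5574 = 4.88

4.88 TM


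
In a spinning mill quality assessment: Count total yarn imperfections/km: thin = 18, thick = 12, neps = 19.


Formula: Total = thin places + thick places + neps
Total = 18 + 12 + 19
Total = 49 imperfections/km

49 imperfections/km


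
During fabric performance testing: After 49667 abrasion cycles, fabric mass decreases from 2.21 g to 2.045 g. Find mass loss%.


Formula: Mass loss% = ((m_before - m_after) / m_before) * 100
Step 1: Mass loss = 2.21 - 2.045 = 0.165 g
Step 2: Ratio = 0.165 / 2.21 = 0.0746606
Step 3: Mass loss% = 0.0746606 * 100 = 7.46606% ≈ 7.47%

7.47%


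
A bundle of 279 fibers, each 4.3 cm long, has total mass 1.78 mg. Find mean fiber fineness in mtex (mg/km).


Formula: fineness (mtex) = mass (mg) / total length (km) = (mass_mg / total_length_m) * 1000
Step 1: Convert fiber length: 4.3 cm = 0.043 m
Step 2: Total fiber length = 279 * 0.043 = 11.997 m
Step 3: Linear density = 1.78 mg / 11.997 m = 0.1484 mg/m
Step 4: fineness = 0.1484 * 1000 = 148.4 mtex

148.4 mtex


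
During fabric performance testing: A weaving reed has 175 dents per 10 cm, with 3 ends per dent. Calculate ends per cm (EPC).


Formula: EPC = (dents per 10 cm * ends per dent) / 10
Step 1: Total ends per 10 cm = 175 * 3 = 525
Step 2: EPC = 525 / 10 = 52.5 ends/cm

52.5 ends/cm


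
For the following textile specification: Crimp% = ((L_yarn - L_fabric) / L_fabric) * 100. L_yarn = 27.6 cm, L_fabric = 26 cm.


Formula: Crimp% = ((L_yarn - L_fabric) / L_fabric) * 100
Step 1: Extension = 27.6 - 26 = 1.6 cm
Step 2: Crimp% = (1.6 / 26) * 100
Step 3: Crimp% = 0.061538 * 100 = 6.1538% ≈ 6.2%

6.2%


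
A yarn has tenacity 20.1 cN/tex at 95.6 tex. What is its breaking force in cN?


Formula: Breaking force = Tenacity * Linear density
F = 20.1 cN/tex * 95.6 tex
F = 1921.56 cN

1921.56 cN


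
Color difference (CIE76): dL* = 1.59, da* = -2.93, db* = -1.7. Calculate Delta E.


Formula: Delta E = sqrt(dL*^2 + da*^2 + db*^2)
Step 1: dL*^2 = 1.59^2 = 2.5281
Step 2: da*^2 = (-2.93)^2 = 8.5849
Step 3: db*^2 = (-1.7)^2 = 2.89
Step 4: Sum = 2.5281 + 8.5849 + 2.89 = 14.003
Step 5: Delta E = sqrt(14.003) = 3.74

3.74 Delta E


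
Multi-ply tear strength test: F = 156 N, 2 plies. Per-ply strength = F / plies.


Formula: Per-ply strength = Total force / Number of plies
Per-ply = 156 N / 2
Per-ply = 78 N

78 N


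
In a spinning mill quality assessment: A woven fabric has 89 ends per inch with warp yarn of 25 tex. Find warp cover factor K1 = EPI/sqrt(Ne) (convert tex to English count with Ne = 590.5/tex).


Formula: K1 = EPI / sqrt(Ne), with Ne = 590.5 / tex_warp
Step 1: Ne = 590.5 / 25 = 23.62
Step 2: sqrt(Ne) = sqrt(23.62) = 4.86
Step 3: K1 = 89 / 4.86 = 18.3

18.3


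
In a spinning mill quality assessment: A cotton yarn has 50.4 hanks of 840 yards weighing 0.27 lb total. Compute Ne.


Formula: Ne = hanks / mass_lb
Substituting: Ne = 50.4 / 0.27
Ne = 186.7

186.7 Ne


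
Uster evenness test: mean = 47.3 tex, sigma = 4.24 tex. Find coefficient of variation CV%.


Formula: CV% = (standard deviation / mean) * 100
Step 1: Ratio = 4.24 / 47.3 = 0.089641
Step 2: CV% = 0.089641 * 100 = 8.9641% ≈ 9.0%

9.0%


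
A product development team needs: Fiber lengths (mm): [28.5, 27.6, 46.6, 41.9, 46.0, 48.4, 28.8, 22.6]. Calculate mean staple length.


Formula: Mean = sum of lengths / count
Sum = 28.5 + 27.6 + 46.6 + 41.9 + 46.0 + 48.4 + 28.8 + 22.6
Sum = 290.4 mm
Mean = 290.4 / 8 = 36.30 mm

36.30 mm


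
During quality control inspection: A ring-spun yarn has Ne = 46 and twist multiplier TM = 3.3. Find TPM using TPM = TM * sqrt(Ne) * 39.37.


Formula: TPM = TM * sqrt(Ne) * 39.37
Step 1: sqrt(Ne) = sqrt(46) = 6.7823
Step 2: TM * sqrt(Ne) = 3.3 * 6.7823 = 22.3816
Step 3: TPM = 22.3816 * 39.37 = 881 twists/m

881 twists/m


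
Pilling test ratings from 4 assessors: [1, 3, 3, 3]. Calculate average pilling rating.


Formula: Mean = sum / count
Sum = 1 + 3 + 3 + 3 = 10
Mean = 10 / 4 = 2.5

2.5


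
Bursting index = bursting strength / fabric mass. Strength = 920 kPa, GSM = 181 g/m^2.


Formula: Bursting Index = Bursting Strength / Fabric GSM
BI = 920 kPa / 181 g/m^2
BI = 5.083 kPa/(g/m^2)

5.083 kPa/(g/m^2)


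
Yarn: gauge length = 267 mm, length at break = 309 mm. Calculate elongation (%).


Formula: Elongation (%) = ((L_break - L0) / L0) * 100
Step 1: Extension = 309 - 267 = 42 mm
Step 2: Elongation = (42 / 267) * 100
Step 3: Elongation = 0.157303 * 100 = 15.7303% ≈ 15.7%

15.7%


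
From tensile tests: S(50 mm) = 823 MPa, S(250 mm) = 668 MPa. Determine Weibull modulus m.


Formula: m = ln(L1/L2) / ln(S2/S1)
Step 1: ln(L1/L2) = ln(50/250) = -1.60944
Step 2: S2/S1 = 668/823 = 0.81166
Step 3: ln(S2/S1) = ln(0.81166) = -0.20867
Step 4: m = -1.60944 / -0.20867 = 7.71

7.71 (Weibull m)


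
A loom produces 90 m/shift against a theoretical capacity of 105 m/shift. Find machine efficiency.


Formula: Efficiency% = (Actual output / Theoretical output) * 100
Efficiency% = (90 / 105) * 100
Efficiency% = 0.857143 * 100 = 85.7143% ≈ 85.7%

85.7%


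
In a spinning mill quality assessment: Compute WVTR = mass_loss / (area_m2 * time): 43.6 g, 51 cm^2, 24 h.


Formula: WVTR = mass_loss / (area * time)
Step 1: Convert area: 51 cm^2 = 0.0051 m^2
Step 2: WVTR = 43.6 g / (0.0051 m^2 * 24 h)
Step 3: WVTR = 43.6 / 0.1224 = 356.2 g/m^2/h

356.2 g/m^2/h


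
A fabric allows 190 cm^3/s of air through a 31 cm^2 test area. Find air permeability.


Formula: Air Permeability = Airflow / Test Area
AP = 190 cm^3/s / 31 cm^2
AP = 6.1 cm^3/s/cm^2

6.1 cm^3/s/cm^2


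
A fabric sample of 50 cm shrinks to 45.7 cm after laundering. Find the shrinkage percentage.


Formula: Shrinkage% = ((L_before - L_after) / L_before) * 100
Step 1: Shrinkage = 50 - 45.7 = 4.3 cm
Step 2: Shrinkage% = (4.3 / 50) * 100
Step 3: Shrinkage% = 0.086 * 100 = 8.6%

8.6%


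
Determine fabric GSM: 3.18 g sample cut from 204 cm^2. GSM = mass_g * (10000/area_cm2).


Formula: GSM = mass_g / area_m2
Step 1: Convert area: 204 cm^2 = 204 / 10000 = 0.0204 m^2
Step 2: GSM = 3.18 g / 0.0204 m^2 = 155.9 g/m^2

155.9 g/m^2


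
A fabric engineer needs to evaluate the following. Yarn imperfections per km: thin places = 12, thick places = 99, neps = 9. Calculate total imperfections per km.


Formula: Total = thin places + thick places + neps
Total = 12 + 99 + 9
Total = 120 imperfections/km

120 imperfections/km


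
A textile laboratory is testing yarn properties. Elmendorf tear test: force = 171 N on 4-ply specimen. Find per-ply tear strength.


Formula: Per-ply strength = Total force / Number of plies
Per-ply = 171 N / 4
Per-ply = 42.75 N

42.75 N


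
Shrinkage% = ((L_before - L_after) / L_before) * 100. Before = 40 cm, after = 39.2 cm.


Formula: Shrinkage% = ((L_before - L_after) / L_before) * 100
Step 1: Shrinkage = 40 - 39.2 = 0.8 cm
Step 2: Shrinkage% = (0.8 / 40) * 100
Step 3: Shrinkage% = 0.02 * 100 = 2.0%

2.0%


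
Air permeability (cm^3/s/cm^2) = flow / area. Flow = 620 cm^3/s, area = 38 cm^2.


Formula: Air Permeability = Airflow / Test Area
AP = 620 cm^3/s / 38 cm^2
AP = 16.3 cm^3/s/cm^2

16.3 cm^3/s/cm^2


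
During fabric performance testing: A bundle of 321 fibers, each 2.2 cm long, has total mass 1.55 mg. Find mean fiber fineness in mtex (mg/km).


Formula: fineness (mtex) = mass (mg) / total length (km) = (mass_mg / total_length_m) * 1000
Step 1: Convert fiber length: 2.2 cm = 0.022 m
Step 2: Total fiber length = 321 * 0.022 = 7.062 m
Step 3: Linear density = 1.55 mg / 7.062 m = 0.2195 mg/m
Step 4: fineness = 0.2195 * 1000 = 219.5 mtex

219.5 mtex


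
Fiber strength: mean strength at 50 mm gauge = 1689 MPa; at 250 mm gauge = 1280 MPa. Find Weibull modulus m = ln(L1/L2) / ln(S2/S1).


Formula: m = ln(L1/L2) / ln(S2/S1)
Step 1: ln(L1/L2) = ln(50/250) = -1.60944
Step 2: S2/S1 = 1280/1689 = 0.75784
Step 3: ln(S2/S1) = ln(0.75784) = -0.27728
Step 4: m = -1.60944 / -0.27728 = 5.80

5.80 (Weibull m)


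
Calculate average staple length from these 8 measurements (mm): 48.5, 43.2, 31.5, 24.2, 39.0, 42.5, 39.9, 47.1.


Formula: Mean = sum of lengths / count
Sum = 48.5 + 43.2 + 31.5 + 24.2 + 39.0 + 42.5 + 39.9 + 47.1
Sum = 315.9 mm
Mean = 315.9 / 8 = 39.49 mm

39.49 mm


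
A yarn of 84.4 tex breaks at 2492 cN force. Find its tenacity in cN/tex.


Formula: Tenacity = Breaking force / Linear density
Tenacity = 2492 cN / 84.4 tex
Tenacity = 29.53 cN/tex

29.53 cN/tex


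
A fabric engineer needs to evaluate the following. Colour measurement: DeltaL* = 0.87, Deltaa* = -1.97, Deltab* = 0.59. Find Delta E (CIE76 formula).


Formula: Delta E = sqrt(dL*^2 + da*^2 + db*^2)
Step 1: dL*^2 = 0.87^2 = 0.7569
Step 2: da*^2 = (-1.97)^2 = 3.8809
Step 3: db*^2 = 0.59^2 = 0.3481
Step 4: Sum = 0.7569 + 3.8809 + 0.3481 = 4.9859
Step 5: Delta E = sqrt(4.9859) = 2.23

2.23 Delta E


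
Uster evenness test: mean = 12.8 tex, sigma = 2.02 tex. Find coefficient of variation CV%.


Formula: CV% = (standard deviation / mean) * 100
Step 1: Ratio = 2.02 / 12.8 = 0.157813
Step 2: CV% = 0.157813 * 100 = 15.7813% ≈ 15.8%

15.8%


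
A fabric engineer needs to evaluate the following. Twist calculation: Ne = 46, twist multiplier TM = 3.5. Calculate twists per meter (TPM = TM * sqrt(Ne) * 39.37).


Formula: TPM = TM * sqrt(Ne) * 39.37
Step 1: sqrt(Ne) = sqrt(46) = 6.7823
Step 2: TM * sqrt(Ne) = 3.5 * 6.7823 = 23.7381
Step 3: TPM = 23.7381 * 39.37 = 935 twists/m

935 twists/m


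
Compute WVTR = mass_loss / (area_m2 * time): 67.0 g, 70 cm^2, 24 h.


Formula: WVTR = mass_loss / (area * time)
Step 1: Convert area: 70 cm^2 = 0.007 m^2
Step 2: WVTR = 67.0 g / (0.007 m^2 * 24 h)
Step 3: WVTR = 67.0 / 0.168 = 398.8 g/m^2/h

398.8 g/m^2/h


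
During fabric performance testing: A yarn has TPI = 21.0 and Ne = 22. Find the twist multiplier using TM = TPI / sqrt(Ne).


Formula: TM = TPI / sqrt(Ne)
Step 1: sqrt(Ne) = sqrt(22) = 4.6904
Step 2: TM = 21.0 / 4.6904 = 4.48

4.48 TM


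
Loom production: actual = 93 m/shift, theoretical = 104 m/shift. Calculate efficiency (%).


Formula: Efficiency% = (Actual output / Theoretical output) * 100
Efficiency% = (93 / 104) * 100
Efficiency% = 0.894231 * 100 = 89.4231% ≈ 89.4%

89.4%


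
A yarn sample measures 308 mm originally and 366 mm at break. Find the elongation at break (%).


Formula: Elongation (%) = ((L_break - L0) / L0) * 100
Step 1: Extension = 366 - 308 = 58 mm
Step 2: Elongation = (58 / 308) * 100
Step 3: Elongation = 0.188312 * 100 = 18.8312% ≈ 18.8%

18.8%


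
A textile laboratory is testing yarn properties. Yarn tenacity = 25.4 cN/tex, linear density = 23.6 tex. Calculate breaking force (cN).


Formula: Breaking force = Tenacity * Linear density
F = 25.4 cN/tex * 23.6 tex
F = 599.44 cN

599.44 cN


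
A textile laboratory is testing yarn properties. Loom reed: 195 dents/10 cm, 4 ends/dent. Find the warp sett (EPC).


Formula: EPC = (dents per 10 cm * ends per dent) / 10
Step 1: Total ends per 10 cm = 195 * 4 = 780
Step 2: EPC = 780 / 10 = 78.0 ends/cm

78.0 ends/cm


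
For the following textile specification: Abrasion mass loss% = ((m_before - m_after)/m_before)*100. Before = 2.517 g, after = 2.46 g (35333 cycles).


Formula: Mass loss% = ((m_before - m_after) / m_before) * 100
Step 1: Mass loss = 2.517 - 2.46 = 0.057 g
Step 2: Ratio = 0.057 / 2.517 = 0.022646
Step 3: Mass loss% = 0.022646 * 100 = 2.2646% ≈ 2.26%

2.26%


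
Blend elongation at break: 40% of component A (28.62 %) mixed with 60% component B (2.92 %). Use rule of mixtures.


Formula: Blend property = (fraction_A * property_A) + (fraction_B * property_B)
Step 1: Contribution A = 40/100 * 28.62 % = 11.448 %
Step 2: Contribution B = 60/100 * 2.92 % = 1.752 %
Step 3: Blend elongation at break = 11.448 + 1.752 = 13.2 %

13.2 %


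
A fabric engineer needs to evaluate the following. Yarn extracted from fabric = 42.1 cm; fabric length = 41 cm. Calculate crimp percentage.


Formula: Crimp% = ((L_yarn - L_fabric) / L_fabric) * 100
Step 1: Extension = 42.1 - 41 = 1.1 cm
Step 2: Crimp% = (1.1 / 41) * 100
Step 3: Crimp% = 0.026829 * 100 = 2.6829% ≈ 2.7%

2.7%


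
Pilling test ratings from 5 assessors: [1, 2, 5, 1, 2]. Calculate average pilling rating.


Formula: Mean = sum / count
Sum = 1 + 2 + 5 + 1 + 2 = 11
Mean = 11 / 5 = 2.2

2.2


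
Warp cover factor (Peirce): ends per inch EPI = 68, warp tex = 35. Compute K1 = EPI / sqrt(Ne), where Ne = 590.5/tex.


Formula: K1 = EPI / sqrt(Ne), with Ne = 590.5 / tex_warp
Step 1: Ne = 590.5 / 35 = 16.871
Step 2: sqrt(Ne) = sqrt(16.871) = 4.1074
Step 3: K1 = 68 / 4.1074 = 16.6

16.6


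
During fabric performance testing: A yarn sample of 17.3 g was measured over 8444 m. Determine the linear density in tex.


Formula: Tex = (mass_g / length_m) * 1000
Substituting: Tex = (17.3 / 8444) * 1000
Intermediate: 17.3 / 8444 = 0.00204879 g/m
Tex = 0.00204879 * 1000 = 2.05 tex

2.05 tex


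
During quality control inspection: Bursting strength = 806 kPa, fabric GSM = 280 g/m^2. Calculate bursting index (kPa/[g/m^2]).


Formula: Bursting Index = Bursting Strength / Fabric GSM
BI = 806 kPa / 280 g/m^2
BI = 2.879 kPa/(g/m^2)

2.879 kPa/(g/m^2)


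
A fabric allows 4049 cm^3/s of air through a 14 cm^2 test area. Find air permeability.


Formula: Air Permeability = Airflow / Test Area
AP = 4049 cm^3/s / 14 cm^2
AP = 289.2 cm^3/s/cm^2

289.2 cm^3/s/cm^2


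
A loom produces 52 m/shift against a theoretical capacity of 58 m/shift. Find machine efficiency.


Formula: Efficiency% = (Actual output / Theoretical output) * 100
Efficiency% = (52 / 58) * 100
Efficiency% = 0.896552 * 100 = 89.6552% ≈ 89.7%

89.7%


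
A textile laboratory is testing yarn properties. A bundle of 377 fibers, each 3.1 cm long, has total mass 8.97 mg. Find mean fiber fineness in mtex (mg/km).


Formula: fineness (mtex) = mass (mg) / total length (km) = (mass_mg / total_length_m) * 1000
Step 1: Convert fiber length: 3.1 cm = 0.031 m
Step 2: Total fiber length = 377 * 0.031 = 11.687 m
Step 3: Linear density = 8.97 mg / 11.687 m = 0.7675 mg/m
Step 4: fineness = 0.7675 * 1000 = 767.5 mtex

767.5 mtex


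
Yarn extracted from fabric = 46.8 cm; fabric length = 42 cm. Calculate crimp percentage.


Formula: Crimp% = ((L_yarn - L_fabric) / L_fabric) * 100
Step 1: Extension = 46.8 - 42 = 4.8 cm
Step 2: Crimp% = (4.8 / 42) * 100
Step 3: Crimp% = 0.114286 * 100 = 11.4286% ≈ 11.4%

11.4%


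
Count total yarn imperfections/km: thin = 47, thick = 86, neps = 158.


Formula: Total = thin places + thick places + neps
Total = 47 + 86 + 158
Total = 291 imperfections/km

291 imperfections/km


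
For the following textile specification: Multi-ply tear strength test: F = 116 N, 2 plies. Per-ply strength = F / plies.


Formula: Per-ply strength = Total force / Number of plies
Per-ply = 116 N / 2
Per-ply = 58 N

58 N


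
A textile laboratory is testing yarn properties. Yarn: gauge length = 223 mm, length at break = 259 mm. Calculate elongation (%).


Formula: Elongation (%) = ((L_break - L0) / L0) * 100
Step 1: Extension = 259 - 223 = 36 mm
Step 2: Elongation = (36 / 223) * 100
Step 3: Elongation = 0.161435 * 100 = 16.1435% ≈ 16.1%

16.1%


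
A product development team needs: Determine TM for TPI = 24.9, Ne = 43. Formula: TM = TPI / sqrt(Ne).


Formula: TM = TPI / sqrt(Ne)
Step 1: sqrt(Ne) = sqrt(43) = 6.5574
Step 2: TM = 24.9 / 6.5574 = 3.80

3.80 TM


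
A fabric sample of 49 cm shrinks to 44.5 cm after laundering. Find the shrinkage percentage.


Formula: Shrinkage% = ((L_before - L_after) / L_before) * 100
Step 1: Shrinkage = 49 - 44.5 = 4.5 cm
Step 2: Shrinkage% = (4.5 / 49) * 100
Step 3: Shrinkage% = 0.091837 * 100 = 9.1837% ≈ 9.2%

9.2%


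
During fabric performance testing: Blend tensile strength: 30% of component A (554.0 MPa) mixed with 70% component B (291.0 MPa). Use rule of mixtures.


Formula: Blend property = (fraction_A * property_A) + (fraction_B * property_B)
Step 1: Contribution A = 30/100 * 554.0 MPa = 166.2 MPa
Step 2: Contribution B = 70/100 * 291.0 MPa = 203.7 MPa
Step 3: Blend tensile strength = 166.2 + 203.7 = 369.9 MPa

369.9 MPa


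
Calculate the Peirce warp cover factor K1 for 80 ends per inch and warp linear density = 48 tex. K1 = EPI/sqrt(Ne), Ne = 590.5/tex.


Formula: K1 = EPI / sqrt(Ne), with Ne = 590.5 / tex_warp
Step 1: Ne = 590.5 / 48 = 12.302
Step 2: sqrt(Ne) = sqrt(12.302) = 3.5074
Step 3: K1 = 80 / 3.5074 = 22.8

22.8


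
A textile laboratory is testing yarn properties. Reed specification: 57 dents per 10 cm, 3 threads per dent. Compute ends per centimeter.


Formula: EPC = (dents per 10 cm * ends per dent) / 10
Step 1: Total ends per 10 cm = 57 * 3 = 171
Step 2: EPC = 171 / 10 = 17.1 ends/cm

17.1 ends/cm


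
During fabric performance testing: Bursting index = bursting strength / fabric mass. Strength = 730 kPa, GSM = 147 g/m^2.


Formula: Bursting Index = Bursting Strength / Fabric GSM
BI = 730 kPa / 147 g/m^2
BI = 4.966 kPa/(g/m^2)

4.966 kPa/(g/m^2)


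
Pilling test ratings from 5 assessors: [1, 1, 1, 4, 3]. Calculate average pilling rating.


Formula: Mean = sum / count
Sum = 1 + 1 + 1 + 4 + 3 = 10
Mean = 10 / 5 = 2.0

2.0


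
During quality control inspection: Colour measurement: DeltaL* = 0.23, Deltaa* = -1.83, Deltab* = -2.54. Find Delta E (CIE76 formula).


Formula: Delta E = sqrt(dL*^2 + da*^2 + db*^2)
Step 1: dL*^2 = 0.23^2 = 0.0529
Step 2: da*^2 = (-1.83)^2 = 3.3489
Step 3: db*^2 = (-2.54)^2 = 6.4516
Step 4: Sum = 0.0529 + 3.3489 + 6.4516 = 9.8534
Step 5: Delta E = sqrt(9.8534) = 3.14

3.14 Delta E


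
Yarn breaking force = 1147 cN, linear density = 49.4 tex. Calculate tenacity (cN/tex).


Formula: Tenacity = Breaking force / Linear density
Tenacity = 1147 cN / 49.4 tex
Tenacity = 23.22 cN/tex

23.22 cN/tex


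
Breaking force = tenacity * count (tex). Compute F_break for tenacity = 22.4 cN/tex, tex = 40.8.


Formula: Breaking force = Tenacity * Linear density
F = 22.4 cN/tex * 40.8 tex
F = 913.92 cN

913.92 cN


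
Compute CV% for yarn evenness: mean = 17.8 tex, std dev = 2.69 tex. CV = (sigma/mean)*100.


Formula: CV% = (standard deviation / mean) * 100
Step 1: Ratio = 2.69 / 17.8 = 0.151124
Step 2: CV% = 0.151124 * 100 = 15.1124% ≈ 15.1%

15.1%


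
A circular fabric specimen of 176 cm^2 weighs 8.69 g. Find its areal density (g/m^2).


Formula: GSM = mass_g / area_m2
Step 1: Convert area: 176 cm^2 = 176 / 10000 = 0.0176 m^2
Step 2: GSM = 8.69 g / 0.0176 m^2 = 493.8 g/m^2

493.8 g/m^2


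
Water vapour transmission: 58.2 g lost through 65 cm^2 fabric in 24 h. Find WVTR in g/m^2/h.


Formula: WVTR = mass_loss / (area * time)
Step 1: Convert area: 65 cm^2 = 0.0065 m^2
Step 2: WVTR = 58.2 g / (0.0065 m^2 * 24 h)
Step 3: WVTR = 58.2 / 0.156 = 373.1 g/m^2/h

373.1 g/m^2/h


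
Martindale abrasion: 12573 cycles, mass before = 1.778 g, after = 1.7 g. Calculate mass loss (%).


Formula: Mass loss% = ((m_before - m_after) / m_before) * 100
Step 1: Mass loss = 1.778 - 1.7 = 0.078 g
Step 2: Ratio = 0.078 / 1.778 = 0.0438695
Step 3: Mass loss% = 0.0438695 * 100 = 4.38695% ≈ 4.39%

4.39%


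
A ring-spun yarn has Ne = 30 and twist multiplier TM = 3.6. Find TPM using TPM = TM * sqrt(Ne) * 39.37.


Formula: TPM = TM * sqrt(Ne) * 39.37
Step 1: sqrt(Ne) = sqrt(30) = 5.4772
Step 2: TM * sqrt(Ne) = 3.6 * 5.4772 = 19.7179
Step 3: TPM = 19.7179 * 39.37 = 776 twists/m

776 twists/m


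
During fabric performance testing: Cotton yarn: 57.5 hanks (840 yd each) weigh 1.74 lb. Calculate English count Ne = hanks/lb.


Formula: Ne = hanks / mass_lb
Substituting: Ne = 57.5 / 1.74
Ne = 33.0

33.0 Ne


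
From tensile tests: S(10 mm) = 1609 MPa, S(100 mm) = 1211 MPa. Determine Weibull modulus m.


Formula: m = ln(L1/L2) / ln(S2/S1)
Step 1: ln(L1/L2) = ln(10/100) = -2.30259
Step 2: S2/S1 = 1211/1609 = 0.75264
Step 3: ln(S2/S1) = ln(0.75264) = -0.28417
Step 4: m = -2.30259 / -0.28417 = 8.10

8.10 (Weibull m)


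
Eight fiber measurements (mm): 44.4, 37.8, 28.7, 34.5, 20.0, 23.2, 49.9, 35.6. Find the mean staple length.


Formula: Mean = sum of lengths / count
Sum = 44.4 + 37.8 + 28.7 + 34.5 + 20.0 + 23.2 + 49.9 + 35.6
Sum = 274.1 mm
Mean = 274.1 / 8 = 34.26 mm

34.26 mm


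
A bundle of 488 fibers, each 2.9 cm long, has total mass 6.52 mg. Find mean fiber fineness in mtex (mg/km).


Formula: fineness (mtex) = mass (mg) / total length (km) = (mass_mg / total_length_m) * 1000
Step 1: Convert fiber length: 2.9 cm = 0.029 m
Step 2: Total fiber length = 488 * 0.029 = 14.152 m
Step 3: Linear density = 6.52 mg / 14.152 m = 0.4607 mg/m
Step 4: fineness = 0.4607 * 1000 = 460.7 mtex

460.7 mtex


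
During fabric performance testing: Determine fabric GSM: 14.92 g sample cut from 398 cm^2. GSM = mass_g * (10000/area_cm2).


Formula: GSM = mass_g / area_m2
Step 1: Convert area: 398 cm^2 = 398 / 10000 = 0.0398 m^2
Step 2: GSM = 14.92 g / 0.0398 m^2 = 374.9 g/m^2

374.9 g/m^2


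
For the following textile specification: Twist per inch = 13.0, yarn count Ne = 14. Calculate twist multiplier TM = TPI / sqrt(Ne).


Formula: TM = TPI / sqrt(Ne)
Step 1: sqrt(Ne) = sqrt(14) = 3.7417
Step 2: TM = 13.0 / 3.7417 = 3.47

3.47 TM


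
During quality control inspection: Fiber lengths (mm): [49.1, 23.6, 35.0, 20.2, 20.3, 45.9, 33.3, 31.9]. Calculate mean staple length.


Formula: Mean = sum of lengths / count
Sum = 49.1 + 23.6 + 35.0 + 20.2 + 20.3 + 45.9 + 33.3 + 31.9
Sum = 259.3 mm
Mean = 259.3 / 8 = 32.41 mm

32.41 mm


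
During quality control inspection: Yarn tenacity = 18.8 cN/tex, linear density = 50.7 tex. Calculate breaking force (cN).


Formula: Breaking force = Tenacity * Linear density
F = 18.8 cN/tex * 50.7 tex
F = 953.16 cN

953.16 cN


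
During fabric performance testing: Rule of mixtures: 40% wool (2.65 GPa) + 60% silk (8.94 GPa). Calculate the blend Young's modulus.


Formula: Blend property = (fraction_A * property_A) + (fraction_B * property_B)
Step 1: Contribution A = 40/100 * 2.65 GPa = 1.06 GPa
Step 2: Contribution B = 60/100 * 8.94 GPa = 5.364 GPa
Step 3: Blend Young's modulus = 1.06 + 5.364 = 6.424 GPa

6.424 GPa


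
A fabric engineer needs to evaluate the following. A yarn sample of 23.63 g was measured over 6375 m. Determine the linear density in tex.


Formula: Tex = (mass_g / length_m) * 1000
Substituting: Tex = (23.63 / 6375) * 1000
Intermediate: 23.63 / 6375 = 0.00370667 g/m
Tex = 0.00370667 * 1000 = 3.71 tex

3.71 tex


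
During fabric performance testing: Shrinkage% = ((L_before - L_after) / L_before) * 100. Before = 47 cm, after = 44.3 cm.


Formula: Shrinkage% = ((L_before - L_after) / L_before) * 100
Step 1: Shrinkage = 47 - 44.3 = 2.7 cm
Step 2: Shrinkage% = (2.7 / 47) * 100
Step 3: Shrinkage% = 0.057447 * 100 = 5.7447% ≈ 5.7%

5.7%


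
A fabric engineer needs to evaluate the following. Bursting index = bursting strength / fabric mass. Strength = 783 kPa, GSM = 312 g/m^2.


Formula: Bursting Index = Bursting Strength / Fabric GSM
BI = 783 kPa / 312 g/m^2
BI = 2.510 kPa/(g/m^2)

2.510 kPa/(g/m^2)


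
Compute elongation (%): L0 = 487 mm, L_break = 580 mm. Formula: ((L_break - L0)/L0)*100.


Formula: Elongation (%) = ((L_break - L0) / L0) * 100
Step 1: Extension = 580 - 487 = 93 mm
Step 2: Elongation = (93 / 487) * 100
Step 3: Elongation = 0.190965 * 100 = 19.0965% ≈ 19.1%

19.1%


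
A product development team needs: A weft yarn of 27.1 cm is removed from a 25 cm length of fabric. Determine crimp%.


Formula: Crimp% = ((L_yarn - L_fabric) / L_fabric) * 100
Step 1: Extension = 27.1 - 25 = 2.1 cm
Step 2: Crimp% = (2.1 / 25) * 100
Step 3: Crimp% = 0.084 * 100 = 8.4%

8.4%


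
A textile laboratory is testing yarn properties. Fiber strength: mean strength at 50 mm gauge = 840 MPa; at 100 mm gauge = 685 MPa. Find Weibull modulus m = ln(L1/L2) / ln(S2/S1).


Formula: m = ln(L1/L2) / ln(S2/S1)
Step 1: ln(L1/L2) = ln(50/100) = -0.69315
Step 2: S2/S1 = 685/840 = 0.81548
Step 3: ln(S2/S1) = ln(0.81548) = -0.20398
Step 4: m = -0.69315 / -0.20398 = 3.40

3.40 (Weibull m)


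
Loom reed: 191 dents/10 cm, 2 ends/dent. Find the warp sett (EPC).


Formula: EPC = (dents per 10 cm * ends per dent) / 10
Step 1: Total ends per 10 cm = 191 * 2 = 382
Step 2: EPC = 382 / 10 = 38.2 ends/cm

38.2 ends/cm


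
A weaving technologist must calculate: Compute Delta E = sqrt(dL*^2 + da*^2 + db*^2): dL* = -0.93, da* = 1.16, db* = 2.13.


Formula: Delta E = sqrt(dL*^2 + da*^2 + db*^2)
Step 1: dL*^2 = (-0.93)^2 = 0.8649
Step 2: da*^2 = 1.16^2 = 1.3456
Step 3: db*^2 = 2.13^2 = 4.5369
Step 4: Sum = 0.8649 + 1.3456 + 4.5369 = 6.7474
Step 5: Delta E = sqrt(6.7474) = 2.6

2.6 Delta E


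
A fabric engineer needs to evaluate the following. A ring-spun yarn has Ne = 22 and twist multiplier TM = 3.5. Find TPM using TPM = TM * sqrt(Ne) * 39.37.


Formula: TPM = TM * sqrt(Ne) * 39.37
Step 1: sqrt(Ne) = sqrt(22) = 4.6904
Step 2: TM * sqrt(Ne) = 3.5 * 4.6904 = 16.4164
Step 3: TPM = 16.4164 * 39.37 = 646 twists/m

646 twists/m


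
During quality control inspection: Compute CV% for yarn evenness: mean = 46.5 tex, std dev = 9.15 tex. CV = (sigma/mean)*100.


Formula: CV% = (standard deviation / mean) * 100
Step 1: Ratio = 9.15 / 46.5 = 0.196774
Step 2: CV% = 0.196774 * 100 = 19.6774% ≈ 19.7%

19.7%


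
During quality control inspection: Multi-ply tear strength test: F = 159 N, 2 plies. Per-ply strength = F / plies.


Formula: Per-ply strength = Total force / Number of plies
Per-ply = 159 N / 2
Per-ply = 79.5 N

79.5 N


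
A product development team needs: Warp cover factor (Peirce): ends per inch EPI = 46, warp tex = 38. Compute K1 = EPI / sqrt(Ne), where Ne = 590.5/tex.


Formula: K1 = EPI / sqrt(Ne), with Ne = 590.5 / tex_warp
Step 1: Ne = 590.5 / 38 = 15.539
Step 2: sqrt(Ne) = sqrt(15.539) = 3.942
Step 3: K1 = 46 / 3.942 = 11.7

11.7


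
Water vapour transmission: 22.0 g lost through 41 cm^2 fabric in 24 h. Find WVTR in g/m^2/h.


Formula: WVTR = mass_loss / (area * time)
Step 1: Convert area: 41 cm^2 = 0.0041 m^2
Step 2: WVTR = 22.0 g / (0.0041 m^2 * 24 h)
Step 3: WVTR = 22.0 / 0.0984 = 223.6 g/m^2/h

223.6 g/m^2/h


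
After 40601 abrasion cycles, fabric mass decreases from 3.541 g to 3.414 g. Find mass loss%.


Formula: Mass loss% = ((m_before - m_after) / m_before) * 100
Step 1: Mass loss = 3.541 - 3.414 = 0.127 g
Step 2: Ratio = 0.127 / 3.541 = 0.0358656
Step 3: Mass loss% = 0.0358656 * 100 = 3.58656% ≈ 3.59%

3.59%


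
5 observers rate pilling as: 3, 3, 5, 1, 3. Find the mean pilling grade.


Formula: Mean = sum / count
Sum = 3 + 3 + 5 + 1 + 3 = 15
Mean = 15 / 5 = 3.0

3.0


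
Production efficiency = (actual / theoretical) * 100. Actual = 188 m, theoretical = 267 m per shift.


Formula: Efficiency% = (Actual output / Theoretical output) * 100
Efficiency% = (188 / 267) * 100
Efficiency% = 0.70412 * 100 = 70.412% ≈ 70.4%

70.4%


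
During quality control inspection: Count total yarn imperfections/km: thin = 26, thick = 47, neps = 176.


Formula: Total = thin places + thick places + neps
Total = 26 + 47 + 176
Total = 249 imperfections/km

249 imperfections/km


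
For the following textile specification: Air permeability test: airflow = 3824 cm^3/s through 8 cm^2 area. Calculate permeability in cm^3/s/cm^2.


Formula: Air Permeability = Airflow / Test Area
AP = 3824 cm^3/s / 8 cm^2
AP = 478.0 cm^3/s/cm^2

478.0 cm^3/s/cm^2


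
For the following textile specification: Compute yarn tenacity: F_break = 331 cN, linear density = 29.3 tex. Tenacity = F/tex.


Formula: Tenacity = Breaking force / Linear density
Tenacity = 331 cN / 29.3 tex
Tenacity = 11.30 cN/tex

11.30 cN/tex


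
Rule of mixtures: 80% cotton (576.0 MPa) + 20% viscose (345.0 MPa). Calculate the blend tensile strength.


Formula: Blend property = (fraction_A * property_A) + (fraction_B * property_B)
Step 1: Contribution A = 80/100 * 576.0 MPa = 460.8 MPa
Step 2: Contribution B = 20/100 * 345.0 MPa = 69.0 MPa
Step 3: Blend tensile strength = 460.8 + 69.0 = 529.8 MPa

529.8 MPa


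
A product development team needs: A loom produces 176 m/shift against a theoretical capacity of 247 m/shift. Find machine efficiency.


Formula: Efficiency% = (Actual output / Theoretical output) * 100
Efficiency% = (176 / 247) * 100
Efficiency% = 0.712551 * 100 = 71.2551% ≈ 71.3%

71.3%


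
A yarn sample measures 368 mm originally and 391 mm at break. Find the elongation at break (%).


Formula: Elongation (%) = ((L_break - L0) / L0) * 100
Step 1: Extension = 391 - 368 = 23 mm
Step 2: Elongation = (23 / 368) * 100
Step 3: Elongation = 0.0625 * 100 = 6.25% ≈ 6.3%

6.3%


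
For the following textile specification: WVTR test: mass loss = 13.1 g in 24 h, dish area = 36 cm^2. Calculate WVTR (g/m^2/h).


Formula: WVTR = mass_loss / (area * time)
Step 1: Convert area: 36 cm^2 = 0.0036 m^2
Step 2: WVTR = 13.1 g / (0.0036 m^2 * 24 h)
Step 3: WVTR = 13.1 / 0.0864 = 151.6 g/m^2/h

151.6 g/m^2/h


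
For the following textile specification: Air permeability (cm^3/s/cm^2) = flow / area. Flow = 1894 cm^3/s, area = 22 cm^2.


Formula: Air Permeability = Airflow / Test Area
AP = 1894 cm^3/s / 22 cm^2
AP = 86.1 cm^3/s/cm^2

86.1 cm^3/s/cm^2


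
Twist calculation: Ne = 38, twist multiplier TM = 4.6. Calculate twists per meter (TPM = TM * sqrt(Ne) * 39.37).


Formula: TPM = TM * sqrt(Ne) * 39.37
Step 1: sqrt(Ne) = sqrt(38) = 6.1644
Step 2: TM * sqrt(Ne) = 4.6 * 6.1644 = 28.3562
Step 3: TPM = 28.3562 * 39.37 = 1116 twists/m

1116 twists/m


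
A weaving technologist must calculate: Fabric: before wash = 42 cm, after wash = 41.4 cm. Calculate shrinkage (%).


Formula: Shrinkage% = ((L_before - L_after) / L_before) * 100
Step 1: Shrinkage = 42 - 41.4 = 0.6 cm
Step 2: Shrinkage% = (0.6 / 42) * 100
Step 3: Shrinkage% = 0.014286 * 100 = 1.4286% ≈ 1.4%

1.4%


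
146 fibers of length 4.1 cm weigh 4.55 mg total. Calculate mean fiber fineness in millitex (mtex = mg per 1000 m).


Formula: fineness (mtex) = mass (mg) / total length (km) = (mass_mg / total_length_m) * 1000
Step 1: Convert fiber length: 4.1 cm = 0.041 m
Step 2: Total fiber length = 146 * 0.041 = 5.986 m
Step 3: Linear density = 4.55 mg / 5.986 m = 0.7601 mg/m
Step 4: fineness = 0.7601 * 1000 = 760.1 mtex

760.1 mtex


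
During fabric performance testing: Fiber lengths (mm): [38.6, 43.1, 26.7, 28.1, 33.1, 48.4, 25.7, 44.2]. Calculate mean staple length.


Formula: Mean = sum of lengths / count
Sum = 38.6 + 43.1 + 26.7 + 28.1 + 33.1 + 48.4 + 25.7 + 44.2
Sum = 287.9 mm
Mean = 287.9 / 8 = 35.99 mm

35.99 mm


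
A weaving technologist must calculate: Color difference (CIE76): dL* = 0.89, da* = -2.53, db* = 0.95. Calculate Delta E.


Formula: Delta E = sqrt(dL*^2 + da*^2 + db*^2)
Step 1: dL*^2 = 0.89^2 = 0.7921
Step 2: da*^2 = (-2.53)^2 = 6.4009
Step 3: db*^2 = 0.95^2 = 0.9025
Step 4: Sum = 0.7921 + 6.4009 + 0.9025 = 8.0955
Step 5: Delta E = sqrt(8.0955) = 2.85

2.85 Delta E


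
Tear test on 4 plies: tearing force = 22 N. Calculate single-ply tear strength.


Formula: Per-ply strength = Total force / Number of plies
Per-ply = 22 N / 4
Per-ply = 5.5 N

5.5 N


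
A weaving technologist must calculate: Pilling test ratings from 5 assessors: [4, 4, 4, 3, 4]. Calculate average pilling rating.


Formula: Mean = sum / count
Sum = 4 + 4 + 4 + 3 + 4 = 19
Mean = 19 / 5 = 3.8

3.8


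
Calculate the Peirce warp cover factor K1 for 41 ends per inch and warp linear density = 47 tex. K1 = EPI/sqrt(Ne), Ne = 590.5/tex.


Formula: K1 = EPI / sqrt(Ne), with Ne = 590.5 / tex_warp
Step 1: Ne = 590.5 / 47 = 12.564
Step 2: sqrt(Ne) = sqrt(12.564) = 3.5446
Step 3: K1 = 41 / 3.5446 = 11.6

11.6


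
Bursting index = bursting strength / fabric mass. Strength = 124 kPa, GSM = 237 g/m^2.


Formula: Bursting Index = Bursting Strength / Fabric GSM
BI = 124 kPa / 237 g/m^2
BI = 0.523 kPa/(g/m^2)

0.523 kPa/(g/m^2)


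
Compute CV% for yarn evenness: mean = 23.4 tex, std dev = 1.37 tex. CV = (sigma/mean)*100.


Formula: CV% = (standard deviation / mean) * 100
Step 1: Ratio = 1.37 / 23.4 = 0.058547
Step 2: CV% = 0.058547 * 100 = 5.8547% ≈ 5.9%

5.9%


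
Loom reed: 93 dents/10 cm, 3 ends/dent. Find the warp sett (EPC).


Formula: EPC = (dents per 10 cm * ends per dent) / 10
Step 1: Total ends per 10 cm = 93 * 3 = 279
Step 2: EPC = 279 / 10 = 27.9 ends/cm

27.9 ends/cm


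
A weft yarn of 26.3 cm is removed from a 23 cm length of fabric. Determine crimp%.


Formula: Crimp% = ((L_yarn - L_fabric) / L_fabric) * 100
Step 1: Extension = 26.3 - 23 = 3.3 cm
Step 2: Crimp% = (3.3 / 23) * 100
Step 3: Crimp% = 0.143478 * 100 = 14.3478% ≈ 14.3%

14.3%


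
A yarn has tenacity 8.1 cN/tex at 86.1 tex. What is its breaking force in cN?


Formula: Breaking force = Tenacity * Linear density
F = 8.1 cN/tex * 86.1 tex
F = 697.41 cN

697.41 cN


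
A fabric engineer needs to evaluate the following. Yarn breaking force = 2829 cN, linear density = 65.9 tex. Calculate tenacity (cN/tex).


Formula: Tenacity = Breaking force / Linear density
Tenacity = 2829 cN / 65.9 tex
Tenacity = 42.93 cN/tex

42.93 cN/tex


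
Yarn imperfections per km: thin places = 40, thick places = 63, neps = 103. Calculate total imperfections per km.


Formula: Total = thin places + thick places + neps
Total = 40 + 63 + 103
Total = 206 imperfections/km

206 imperfections/km


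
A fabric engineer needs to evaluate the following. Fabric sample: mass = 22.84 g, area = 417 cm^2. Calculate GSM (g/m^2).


Formula: GSM = mass_g / area_m2
Step 1: Convert area: 417 cm^2 = 417 / 10000 = 0.0417 m^2
Step 2: GSM = 22.84 g / 0.0417 m^2 = 547.7 g/m^2

547.7 g/m^2


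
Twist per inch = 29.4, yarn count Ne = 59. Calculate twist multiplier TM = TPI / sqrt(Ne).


Formula: TM = TPI / sqrt(Ne)
Step 1: sqrt(Ne) = sqrt(59) = 7.6811
Step 2: TM = 29.4 / 7.6811 = 3.83

3.83 TM


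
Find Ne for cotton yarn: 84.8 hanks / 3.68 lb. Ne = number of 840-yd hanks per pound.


Formula: Ne = hanks / mass_lb
Substituting: Ne = 84.8 / 3.68
Ne = 23.0

23.0 Ne


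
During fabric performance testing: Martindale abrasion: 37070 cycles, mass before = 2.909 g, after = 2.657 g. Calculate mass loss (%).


Formula: Mass loss% = ((m_before - m_after) / m_before) * 100
Step 1: Mass loss = 2.909 - 2.657 = 0.252 g
Step 2: Ratio = 0.252 / 2.909 = 0.0866277
Step 3: Mass loss% = 0.0866277 * 100 = 8.66277% ≈ 8.66%

8.66%


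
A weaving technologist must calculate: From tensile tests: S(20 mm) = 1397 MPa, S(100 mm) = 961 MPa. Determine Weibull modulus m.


Formula: m = ln(L1/L2) / ln(S2/S1)
Step 1: ln(L1/L2) = ln(20/100) = -1.60944
Step 2: S2/S1 = 961/1397 = 0.6879
Step 3: ln(S2/S1) = ln(0.6879) = -0.37411
Step 4: m = -1.60944 / -0.37411 = 4.30

4.30 (Weibull m)


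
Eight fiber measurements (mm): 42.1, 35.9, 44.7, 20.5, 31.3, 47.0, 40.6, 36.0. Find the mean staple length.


Formula: Mean = sum of lengths / count
Sum = 42.1 + 35.9 + 44.7 + 20.5 + 31.3 + 47.0 + 40.6 + 36.0
Sum = 298.1 mm
Mean = 298.1 / 8 = 37.26 mm

37.26 mm


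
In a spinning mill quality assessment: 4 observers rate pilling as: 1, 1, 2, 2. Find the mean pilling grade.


Formula: Mean = sum / count
Sum = 1 + 1 + 2 + 2 = 6
Mean = 6 / 4 = 1.5

1.5


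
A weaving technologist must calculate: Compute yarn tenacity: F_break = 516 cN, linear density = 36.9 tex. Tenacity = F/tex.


Formula: Tenacity = Breaking force / Linear density
Tenacity = 516 cN / 36.9 tex
Tenacity = 13.98 cN/tex

13.98 cN/tex


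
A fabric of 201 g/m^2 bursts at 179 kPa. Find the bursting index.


Formula: Bursting Index = Bursting Strength / Fabric GSM
BI = 179 kPa / 201 g/m^2
BI = 0.891 kPa/(g/m^2)

0.891 kPa/(g/m^2)


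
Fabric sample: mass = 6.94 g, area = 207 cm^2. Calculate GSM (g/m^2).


Formula: GSM = mass_g / area_m2
Step 1: Convert area: 207 cm^2 = 207 / 10000 = 0.0207 m^2
Step 2: GSM = 6.94 g / 0.0207 m^2 = 335.3 g/m^2

335.3 g/m^2


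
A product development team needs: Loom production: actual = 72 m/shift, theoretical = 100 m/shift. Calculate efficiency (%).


Formula: Efficiency% = (Actual output / Theoretical output) * 100
Efficiency% = (72 / 100) * 100
Efficiency% = 0.72 * 100 = 72.0%

72.0%


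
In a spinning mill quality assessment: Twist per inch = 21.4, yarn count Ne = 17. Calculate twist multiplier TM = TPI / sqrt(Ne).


Formula: TM = TPI / sqrt(Ne)
Step 1: sqrt(Ne) = sqrt(17) = 4.1231
Step 2: TM = 21.4 / 4.1231 = 5.19

5.19 TM


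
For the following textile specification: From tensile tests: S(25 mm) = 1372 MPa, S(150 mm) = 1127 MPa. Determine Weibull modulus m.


Formula: m = ln(L1/L2) / ln(S2/S1)
Step 1: ln(L1/L2) = ln(25/150) = -1.79176
Step 2: S2/S1 = 1127/1372 = 0.82143
Step 3: ln(S2/S1) = ln(0.82143) = -0.19671
Step 4: m = -1.79176 / -0.19671 = 9.11

9.11 (Weibull m)


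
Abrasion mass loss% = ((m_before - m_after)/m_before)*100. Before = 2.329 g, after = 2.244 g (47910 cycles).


Formula: Mass loss% = ((m_before - m_after) / m_before) * 100
Step 1: Mass loss = 2.329 - 2.244 = 0.085 g
Step 2: Ratio = 0.085 / 2.329 = 0.0364964
Step 3: Mass loss% = 0.0364964 * 100 = 3.64964% ≈ 3.65%

3.65%


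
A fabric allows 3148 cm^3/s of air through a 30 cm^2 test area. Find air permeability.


Formula: Air Permeability = Airflow / Test Area
AP = 3148 cm^3/s / 30 cm^2
AP = 104.9 cm^3/s/cm^2

104.9 cm^3/s/cm^2


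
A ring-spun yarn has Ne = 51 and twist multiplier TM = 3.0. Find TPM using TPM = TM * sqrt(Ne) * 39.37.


Formula: TPM = TM * sqrt(Ne) * 39.37
Step 1: sqrt(Ne) = sqrt(51) = 7.1414
Step 2: TM * sqrt(Ne) = 3.0 * 7.1414 = 21.4242
Step 3: TPM = 21.4242 * 39.37 = 843 twists/m

843 twists/m


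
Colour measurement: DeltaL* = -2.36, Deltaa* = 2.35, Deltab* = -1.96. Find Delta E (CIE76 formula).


Formula: Delta E = sqrt(dL*^2 + da*^2 + db*^2)
Step 1: dL*^2 = (-2.36)^2 = 5.5696
Step 2: da*^2 = 2.35^2 = 5.5225
Step 3: db*^2 = (-1.96)^2 = 3.8416
Step 4: Sum = 5.5696 + 5.5225 + 3.8416 = 14.9337
Step 5: Delta E = sqrt(14.9337) = 3.86

3.86 Delta E


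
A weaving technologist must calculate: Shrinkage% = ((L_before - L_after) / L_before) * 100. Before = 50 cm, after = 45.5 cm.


Formula: Shrinkage% = ((L_before - L_after) / L_before) * 100
Step 1: Shrinkage = 50 - 45.5 = 4.5 cm
Step 2: Shrinkage% = (4.5 / 50) * 100
Step 3: Shrinkage% = 0.09 * 100 = 9.0%

9.0%


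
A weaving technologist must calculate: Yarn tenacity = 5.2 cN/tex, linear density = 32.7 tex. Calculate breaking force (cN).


Formula: Breaking force = Tenacity * Linear density
F = 5.2 cN/tex * 32.7 tex
F = 170.04 cN

170.04 cN


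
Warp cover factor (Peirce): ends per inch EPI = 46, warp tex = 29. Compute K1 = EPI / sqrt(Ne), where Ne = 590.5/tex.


Formula: K1 = EPI / sqrt(Ne), with Ne = 590.5 / tex_warp
Step 1: Ne = 590.5 / 29 = 20.362
Step 2: sqrt(Ne) = sqrt(20.362) = 4.5124
Step 3: K1 = 46 / 4.5124 = 10.2

10.2


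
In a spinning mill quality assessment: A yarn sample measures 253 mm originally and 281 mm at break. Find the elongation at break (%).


Formula: Elongation (%) = ((L_break - L0) / L0) * 100
Step 1: Extension = 281 - 253 = 28 mm
Step 2: Elongation = (28 / 253) * 100
Step 3: Elongation = 0.110672 * 100 = 11.0672% ≈ 11.1%

11.1%


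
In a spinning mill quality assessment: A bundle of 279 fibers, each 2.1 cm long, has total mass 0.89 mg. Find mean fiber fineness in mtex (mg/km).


Formula: fineness (mtex) = mass (mg) / total length (km) = (mass_mg / total_length_m) * 1000
Step 1: Convert fiber length: 2.1 cm = 0.021 m
Step 2: Total fiber length = 279 * 0.021 = 5.859 m
Step 3: Linear density = 0.89 mg / 5.859 m = 0.1519 mg/m
Step 4: fineness = 0.1519 * 1000 = 151.9 mtex

151.9 mtex
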